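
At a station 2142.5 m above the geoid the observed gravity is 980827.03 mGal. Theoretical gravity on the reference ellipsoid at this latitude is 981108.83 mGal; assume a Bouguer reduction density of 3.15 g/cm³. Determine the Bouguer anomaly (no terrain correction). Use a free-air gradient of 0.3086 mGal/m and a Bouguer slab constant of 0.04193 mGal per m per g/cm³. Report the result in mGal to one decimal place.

96.4

Free-air correction = 0.3086 × 2142.5 = 661.18 mGal
Free-air anomaly = 980827.03 − 981108.83 + (661.18) = 379.38 mGal
Bouguer slab correction = 0.04193 × 3.15 × 2142.5 = 282.98 mGal
Simple Bouguer anomaly = 379.38 − (282.98) = 96.40 mGal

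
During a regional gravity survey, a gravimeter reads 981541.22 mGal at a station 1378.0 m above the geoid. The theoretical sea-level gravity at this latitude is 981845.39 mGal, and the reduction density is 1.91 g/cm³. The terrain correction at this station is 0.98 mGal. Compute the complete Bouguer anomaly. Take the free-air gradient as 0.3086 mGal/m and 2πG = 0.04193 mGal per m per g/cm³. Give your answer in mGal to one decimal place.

11.7

Free-air correction = 0.3086 × 1378.0 = 425.25 mGal
Free-air anomaly = 981541.22 − 981845.39 + (425.25) = 121.08 mGal
Bouguer slab correction = 0.04193 × 1.91 × 1378.0 = 110.36 mGal
Simple Bouguer anomaly = 121.08 − (110.36) = 10.72 mGal
Complete Bouguer anomaly = 10.72 + 0.98 = 11.70 mGal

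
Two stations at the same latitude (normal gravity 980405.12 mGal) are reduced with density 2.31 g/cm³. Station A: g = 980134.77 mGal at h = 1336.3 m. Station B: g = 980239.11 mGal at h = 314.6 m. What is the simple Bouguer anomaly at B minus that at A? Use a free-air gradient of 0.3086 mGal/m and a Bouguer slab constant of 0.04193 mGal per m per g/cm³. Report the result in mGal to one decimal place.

-112.0

Δg_SB(A) = 980134.77 − 980405.12 + 0.3086×1336.3 − 0.04193×2.31×1336.3 = 12.60 mGal
Δg_SB(B) = 980239.11 − 980405.12 + 0.3086×314.6 − 0.04193×2.31×314.6 = -99.40 mGal
Difference = -99.40 − (12.60) = -112.00 mGal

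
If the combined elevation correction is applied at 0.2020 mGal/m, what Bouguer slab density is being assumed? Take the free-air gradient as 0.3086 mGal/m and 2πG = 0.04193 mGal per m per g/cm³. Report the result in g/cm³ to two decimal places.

2.54

0.2020 = 0.3086 − 0.04193 × ρ
ρ = (0.3086 − 0.2020) / 0.04193 = 2.54 g/cm³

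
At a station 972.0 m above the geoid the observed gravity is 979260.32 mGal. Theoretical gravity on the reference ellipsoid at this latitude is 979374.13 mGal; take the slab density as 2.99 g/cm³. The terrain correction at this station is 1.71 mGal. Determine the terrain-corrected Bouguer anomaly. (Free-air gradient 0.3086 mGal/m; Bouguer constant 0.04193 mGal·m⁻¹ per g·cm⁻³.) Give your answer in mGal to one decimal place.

Free-air correction = 0.3086 × 972.0 = 299.96 mGal
Free-air anomaly = 979260.32 − 979374.13 + (299.96) = 186.15 mGal
Bouguer slab correction = 0.04193 × 2.99 × 972.0 = 121.86 mGal
Simple Bouguer anomaly = 186.15 − (121.86) = 64.29 mGal
Complete Bouguer anomaly = 64.29 + 1.71 = 66.00 mGal

66.0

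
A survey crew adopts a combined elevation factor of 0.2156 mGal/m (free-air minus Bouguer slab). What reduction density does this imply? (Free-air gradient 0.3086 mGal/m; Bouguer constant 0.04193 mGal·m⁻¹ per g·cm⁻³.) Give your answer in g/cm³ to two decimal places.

0.2156 = 0.3086 − 0.04193 × ρ
ρ = (0.3086 − 0.2156) / 0.04193 = 2.22 g/cm³

2.22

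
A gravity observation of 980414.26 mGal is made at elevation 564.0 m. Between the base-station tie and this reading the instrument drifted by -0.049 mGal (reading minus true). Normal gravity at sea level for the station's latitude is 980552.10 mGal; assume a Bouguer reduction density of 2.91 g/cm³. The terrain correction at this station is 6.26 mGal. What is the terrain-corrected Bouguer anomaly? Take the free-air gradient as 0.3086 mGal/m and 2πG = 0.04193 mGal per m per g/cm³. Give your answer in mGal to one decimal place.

Drift-corrected reading = 980414.26 − (-0.049) = 980414.309 mGal
Free-air correction = 0.3086 × 564.0 = 174.05 mGal
Free-air anomaly = 980414.309 − 980552.10 + (174.05) = 36.259 mGal
Bouguer slab correction = 0.04193 × 2.91 × 564.0 = 68.82 mGal
Simple Bouguer anomaly = 36.259 − (68.82) = -32.561 mGal
Complete Bouguer anomaly = -32.561 + 6.26 = -26.301 mGal

-26.3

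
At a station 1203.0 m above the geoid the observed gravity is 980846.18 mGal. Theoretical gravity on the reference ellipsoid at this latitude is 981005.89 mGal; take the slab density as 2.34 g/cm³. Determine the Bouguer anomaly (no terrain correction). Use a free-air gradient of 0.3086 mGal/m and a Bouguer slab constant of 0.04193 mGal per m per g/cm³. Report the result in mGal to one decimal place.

Free-air correction = 0.3086 × 1203.0 = 371.25 mGal
Free-air anomaly = 980846.18 − 981005.89 + (371.25) = 211.54 mGal
Bouguer slab correction = 0.04193 × 2.34 × 1203.0 = 118.03 mGal
Simple Bouguer anomaly = 211.54 − (118.03) = 93.51 mGal

93.5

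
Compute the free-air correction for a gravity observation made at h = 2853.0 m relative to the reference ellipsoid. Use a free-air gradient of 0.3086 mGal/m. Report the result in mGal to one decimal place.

Free-air correction = 0.3086 × 2853.0 = 880.4 mGal

880.4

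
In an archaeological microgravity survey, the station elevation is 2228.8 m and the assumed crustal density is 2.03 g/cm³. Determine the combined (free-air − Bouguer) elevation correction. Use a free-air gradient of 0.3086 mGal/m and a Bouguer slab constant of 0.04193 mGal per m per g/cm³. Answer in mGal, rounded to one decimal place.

Combined gradient = 0.3086 − 0.04193 × 2.03 = 0.2234821 mGal/m
Combined elevation correction = 0.2234821 × 2228.8 = 498.1 mGal

498.1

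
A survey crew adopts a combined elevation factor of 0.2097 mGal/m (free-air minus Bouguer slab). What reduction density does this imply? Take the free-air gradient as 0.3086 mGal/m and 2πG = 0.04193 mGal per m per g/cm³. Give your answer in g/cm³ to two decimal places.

0.2097 = 0.3086 − 0.04193 × ρ
ρ = (0.3086 − 0.2097) / 0.04193 = 2.36 g/cm³

2.36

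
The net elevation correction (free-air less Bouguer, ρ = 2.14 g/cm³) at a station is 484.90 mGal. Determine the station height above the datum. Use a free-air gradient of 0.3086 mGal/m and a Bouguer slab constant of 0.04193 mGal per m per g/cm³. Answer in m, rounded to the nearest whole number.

2215

Combined gradient = 0.3086 − 0.04193 × 2.14 = 0.2188698 mGal/m
h = 484.90 / 0.2188698 = 2215.47 m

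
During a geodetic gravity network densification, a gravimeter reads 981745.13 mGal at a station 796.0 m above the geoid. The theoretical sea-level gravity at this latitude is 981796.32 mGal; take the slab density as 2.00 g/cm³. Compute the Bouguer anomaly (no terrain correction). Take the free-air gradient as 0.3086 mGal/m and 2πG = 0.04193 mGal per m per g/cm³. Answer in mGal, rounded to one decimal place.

Free-air correction = 0.3086 × 796.0 = 245.65 mGal
Free-air anomaly = 981745.13 − 981796.32 + (245.65) = 194.46 mGal
Bouguer slab correction = 0.04193 × 2.00 × 796.0 = 66.75 mGal
Simple Bouguer anomaly = 194.46 − (66.75) = 127.71 mGal

127.7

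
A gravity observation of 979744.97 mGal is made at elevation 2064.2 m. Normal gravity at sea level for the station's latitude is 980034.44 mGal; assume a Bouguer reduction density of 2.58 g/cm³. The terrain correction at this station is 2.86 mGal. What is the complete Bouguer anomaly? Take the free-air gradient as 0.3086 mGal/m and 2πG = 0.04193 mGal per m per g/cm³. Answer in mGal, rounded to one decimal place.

Free-air correction = 0.3086 × 2064.2 = 637.01 mGal
Free-air anomaly = 979744.97 − 980034.44 + (637.01) = 347.54 mGal
Bouguer slab correction = 0.04193 × 2.58 × 2064.2 = 223.30 mGal
Simple Bouguer anomaly = 347.54 − (223.30) = 124.24 mGal
Complete Bouguer anomaly = 124.24 + 2.86 = 127.10 mGal

127.1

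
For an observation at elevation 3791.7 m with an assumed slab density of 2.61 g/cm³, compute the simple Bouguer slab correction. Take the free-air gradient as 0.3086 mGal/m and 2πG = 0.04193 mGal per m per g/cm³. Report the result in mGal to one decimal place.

Bouguer slab correction = 0.04193 × 2.61 × 3791.7 = 415.0 mGal

415.0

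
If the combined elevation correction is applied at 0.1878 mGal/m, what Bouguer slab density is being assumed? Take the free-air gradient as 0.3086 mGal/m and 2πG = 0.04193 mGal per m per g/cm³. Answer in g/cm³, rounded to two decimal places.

0.1878 = 0.3086 − 0.04193 × ρ
ρ = (0.3086 − 0.1878) / 0.04193 = 2.88 g/cm³

2.88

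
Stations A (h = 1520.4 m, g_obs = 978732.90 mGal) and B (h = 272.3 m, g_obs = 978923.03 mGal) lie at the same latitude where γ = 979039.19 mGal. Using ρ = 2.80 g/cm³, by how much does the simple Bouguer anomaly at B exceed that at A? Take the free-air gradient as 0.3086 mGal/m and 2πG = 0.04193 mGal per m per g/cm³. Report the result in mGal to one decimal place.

-48.5

Δg_SB(A) = 978732.90 − 979039.19 + 0.3086×1520.4 − 0.04193×2.80×1520.4 = -15.60 mGal
Δg_SB(B) = 978923.03 − 979039.19 + 0.3086×272.3 − 0.04193×2.80×272.3 = -64.10 mGal
Difference = -64.10 − (-15.60) = -48.50 mGal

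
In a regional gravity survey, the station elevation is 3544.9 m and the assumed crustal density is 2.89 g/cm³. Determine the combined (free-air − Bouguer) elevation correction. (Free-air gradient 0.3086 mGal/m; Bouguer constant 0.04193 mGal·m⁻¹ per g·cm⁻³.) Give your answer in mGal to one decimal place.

Combined gradient = 0.3086 − 0.04193 × 2.89 = 0.1874223 mGal/m
Combined elevation correction = 0.1874223 × 3544.9 = 664.4 mGal

664.4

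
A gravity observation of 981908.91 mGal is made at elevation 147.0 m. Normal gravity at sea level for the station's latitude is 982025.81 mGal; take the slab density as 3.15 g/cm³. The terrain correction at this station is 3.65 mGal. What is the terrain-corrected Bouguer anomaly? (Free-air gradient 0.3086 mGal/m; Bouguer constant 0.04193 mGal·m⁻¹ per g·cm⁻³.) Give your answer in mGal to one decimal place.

-87.3

Free-air correction = 0.3086 × 147.0 = 45.36 mGal
Free-air anomaly = 981908.91 − 982025.81 + (45.36) = -71.54 mGal
Bouguer slab correction = 0.04193 × 3.15 × 147.0 = 19.42 mGal
Simple Bouguer anomaly = -71.54 − (19.42) = -90.96 mGal
Complete Bouguer anomaly = -90.96 + 3.65 = -87.31 mGal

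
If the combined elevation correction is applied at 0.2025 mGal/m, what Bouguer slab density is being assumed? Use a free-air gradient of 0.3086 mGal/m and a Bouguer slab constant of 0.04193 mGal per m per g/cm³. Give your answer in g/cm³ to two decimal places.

2.53

0.2025 = 0.3086 − 0.04193 × ρ
ρ = (0.3086 − 0.2025) / 0.04193 = 2.53 g/cm³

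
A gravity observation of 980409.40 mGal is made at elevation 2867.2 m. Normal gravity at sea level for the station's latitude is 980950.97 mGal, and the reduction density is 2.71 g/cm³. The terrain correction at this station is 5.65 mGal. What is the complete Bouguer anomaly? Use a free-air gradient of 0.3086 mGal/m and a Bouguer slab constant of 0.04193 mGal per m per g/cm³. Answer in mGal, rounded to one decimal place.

23.1

Free-air correction = 0.3086 × 2867.2 = 884.82 mGal
Free-air anomaly = 980409.40 − 980950.97 + (884.82) = 343.25 mGal
Bouguer slab correction = 0.04193 × 2.71 × 2867.2 = 325.80 mGal
Simple Bouguer anomaly = 343.25 − (325.80) = 17.45 mGal
Complete Bouguer anomaly = 17.45 + 5.65 = 23.10 mGal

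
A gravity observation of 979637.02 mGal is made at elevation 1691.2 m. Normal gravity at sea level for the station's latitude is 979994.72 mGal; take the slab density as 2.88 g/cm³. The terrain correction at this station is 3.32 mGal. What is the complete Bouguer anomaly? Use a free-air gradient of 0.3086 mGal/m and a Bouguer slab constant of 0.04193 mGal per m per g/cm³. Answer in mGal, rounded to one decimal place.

Free-air correction = 0.3086 × 1691.2 = 521.90 mGal
Free-air anomaly = 979637.02 − 979994.72 + (521.90) = 164.20 mGal
Bouguer slab correction = 0.04193 × 2.88 × 1691.2 = 204.23 mGal
Simple Bouguer anomaly = 164.20 − (204.23) = -40.03 mGal
Complete Bouguer anomaly = -40.03 + 3.32 = -36.71 mGal

-36.7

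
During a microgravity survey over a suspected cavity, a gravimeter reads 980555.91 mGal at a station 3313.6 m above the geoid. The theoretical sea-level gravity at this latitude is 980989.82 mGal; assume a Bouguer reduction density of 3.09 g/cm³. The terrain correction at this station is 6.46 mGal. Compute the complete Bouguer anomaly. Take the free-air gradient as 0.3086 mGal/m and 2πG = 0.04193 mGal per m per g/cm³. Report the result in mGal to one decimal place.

165.8

Free-air correction = 0.3086 × 3313.6 = 1022.58 mGal
Free-air anomaly = 980555.91 − 980989.82 + (1022.58) = 588.67 mGal
Bouguer slab correction = 0.04193 × 3.09 × 3313.6 = 429.32 mGal
Simple Bouguer anomaly = 588.67 − (429.32) = 159.35 mGal
Complete Bouguer anomaly = 159.35 + 6.46 = 165.81 mGal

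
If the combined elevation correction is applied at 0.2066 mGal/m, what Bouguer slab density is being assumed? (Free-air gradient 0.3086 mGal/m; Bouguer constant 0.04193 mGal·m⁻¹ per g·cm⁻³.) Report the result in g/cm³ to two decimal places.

0.2066 = 0.3086 − 0.04193 × ρ
ρ = (0.3086 − 0.2066) / 0.04193 = 2.43 g/cm³

2.43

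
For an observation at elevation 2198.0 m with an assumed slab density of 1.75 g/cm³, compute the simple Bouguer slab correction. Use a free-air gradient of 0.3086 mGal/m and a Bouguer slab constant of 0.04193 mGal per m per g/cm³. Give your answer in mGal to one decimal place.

Bouguer slab correction = 0.04193 × 1.75 × 2198.0 = 161.3 mGal

161.3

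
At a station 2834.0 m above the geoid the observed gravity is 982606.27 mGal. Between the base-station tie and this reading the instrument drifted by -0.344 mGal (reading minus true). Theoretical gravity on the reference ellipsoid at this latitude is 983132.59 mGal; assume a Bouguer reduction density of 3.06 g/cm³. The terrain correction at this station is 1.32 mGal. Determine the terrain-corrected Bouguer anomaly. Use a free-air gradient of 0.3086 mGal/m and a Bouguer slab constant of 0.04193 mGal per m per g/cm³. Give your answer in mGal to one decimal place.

Drift-corrected reading = 982606.27 − (-0.344) = 982606.614 mGal
Free-air correction = 0.3086 × 2834.0 = 874.57 mGal
Free-air anomaly = 982606.614 − 983132.59 + (874.57) = 348.594 mGal
Bouguer slab correction = 0.04193 × 3.06 × 2834.0 = 363.62 mGal
Simple Bouguer anomaly = 348.594 − (363.62) = -15.026 mGal
Complete Bouguer anomaly = -15.026 + 1.32 = -13.706 mGal

-13.7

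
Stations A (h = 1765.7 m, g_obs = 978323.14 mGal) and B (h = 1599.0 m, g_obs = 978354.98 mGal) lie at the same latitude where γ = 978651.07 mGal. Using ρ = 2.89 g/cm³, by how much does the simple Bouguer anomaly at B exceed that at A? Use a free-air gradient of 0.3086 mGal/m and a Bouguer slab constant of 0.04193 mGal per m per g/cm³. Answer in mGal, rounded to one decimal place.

0.6

Δg_SB(A) = 978323.14 − 978651.07 + 0.3086×1765.7 − 0.04193×2.89×1765.7 = 3.00 mGal
Δg_SB(B) = 978354.98 − 978651.07 + 0.3086×1599.0 − 0.04193×2.89×1599.0 = 3.60 mGal
Difference = 3.60 − (3.00) = 0.60 mGal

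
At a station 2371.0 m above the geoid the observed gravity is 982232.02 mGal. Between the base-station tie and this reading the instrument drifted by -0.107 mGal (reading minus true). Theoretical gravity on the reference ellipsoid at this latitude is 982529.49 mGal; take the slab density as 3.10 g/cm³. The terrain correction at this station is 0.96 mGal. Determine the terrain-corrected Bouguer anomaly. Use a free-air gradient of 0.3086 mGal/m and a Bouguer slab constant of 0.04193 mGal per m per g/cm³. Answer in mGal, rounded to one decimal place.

Drift-corrected reading = 982232.02 − (-0.107) = 982232.127 mGal
Free-air correction = 0.3086 × 2371.0 = 731.69 mGal
Free-air anomaly = 982232.127 − 982529.49 + (731.69) = 434.327 mGal
Bouguer slab correction = 0.04193 × 3.10 × 2371.0 = 308.19 mGal
Simple Bouguer anomaly = 434.327 − (308.19) = 126.137 mGal
Complete Bouguer anomaly = 126.137 + 0.96 = 127.097 mGal

127.1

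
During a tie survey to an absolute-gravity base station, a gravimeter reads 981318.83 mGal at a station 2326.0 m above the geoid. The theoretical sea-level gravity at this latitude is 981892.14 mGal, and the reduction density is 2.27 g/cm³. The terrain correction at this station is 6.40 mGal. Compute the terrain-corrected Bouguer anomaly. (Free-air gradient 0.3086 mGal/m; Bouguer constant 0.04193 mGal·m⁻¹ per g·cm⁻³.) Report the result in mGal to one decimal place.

Free-air correction = 0.3086 × 2326.0 = 717.80 mGal
Free-air anomaly = 981318.83 − 981892.14 + (717.80) = 144.49 mGal
Bouguer slab correction = 0.04193 × 2.27 × 2326.0 = 221.39 mGal
Simple Bouguer anomaly = 144.49 − (221.39) = -76.90 mGal
Complete Bouguer anomaly = -76.90 + 6.40 = -70.50 mGal

-70.5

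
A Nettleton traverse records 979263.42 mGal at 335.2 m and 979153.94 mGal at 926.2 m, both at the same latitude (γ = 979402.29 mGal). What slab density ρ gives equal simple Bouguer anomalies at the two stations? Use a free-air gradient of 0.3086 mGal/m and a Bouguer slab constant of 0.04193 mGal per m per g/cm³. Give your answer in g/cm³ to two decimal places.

2.94

Δg_obs = 979153.94 − 979263.42 = -109.48 mGal over Δh = 926.2 − 335.2 = 591.0 m
Equal Bouguer anomalies ⇒ Δg_obs + (0.3086 − 0.04193ρ)·Δh = 0
0.3086 − 0.04193ρ = −Δg_obs/Δh = 0.18525
ρ = (0.3086 − 0.18525) / 0.04193 = 2.94 g/cm³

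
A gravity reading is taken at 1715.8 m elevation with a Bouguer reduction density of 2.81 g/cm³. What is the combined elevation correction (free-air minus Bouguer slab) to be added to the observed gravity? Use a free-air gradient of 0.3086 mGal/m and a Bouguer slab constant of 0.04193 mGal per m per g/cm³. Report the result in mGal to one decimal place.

327.3

Combined gradient = 0.3086 − 0.04193 × 2.81 = 0.1907767 mGal/m
Combined elevation correction = 0.1907767 × 1715.8 = 327.3 mGal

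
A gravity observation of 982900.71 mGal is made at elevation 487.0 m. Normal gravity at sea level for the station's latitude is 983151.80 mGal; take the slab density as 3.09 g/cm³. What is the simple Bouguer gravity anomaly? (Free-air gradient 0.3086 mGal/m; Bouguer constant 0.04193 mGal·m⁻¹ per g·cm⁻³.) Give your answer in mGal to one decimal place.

Free-air correction = 0.3086 × 487.0 = 150.29 mGal
Free-air anomaly = 982900.71 − 983151.80 + (150.29) = -100.80 mGal
Bouguer slab correction = 0.04193 × 3.09 × 487.0 = 63.10 mGal
Simple Bouguer anomaly = -100.80 − (63.10) = -163.90 mGal

-163.9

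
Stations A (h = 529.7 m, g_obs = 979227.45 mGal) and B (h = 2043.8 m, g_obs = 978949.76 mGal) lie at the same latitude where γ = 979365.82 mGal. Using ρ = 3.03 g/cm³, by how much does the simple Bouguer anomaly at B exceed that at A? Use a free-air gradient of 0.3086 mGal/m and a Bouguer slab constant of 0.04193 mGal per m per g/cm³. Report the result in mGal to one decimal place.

-2.8

Δg_SB(A) = 979227.45 − 979365.82 + 0.3086×529.7 − 0.04193×3.03×529.7 = -42.20 mGal
Δg_SB(B) = 978949.76 − 979365.82 + 0.3086×2043.8 − 0.04193×3.03×2043.8 = -45.00 mGal
Difference = -45.00 − (-42.20) = -2.80 mGal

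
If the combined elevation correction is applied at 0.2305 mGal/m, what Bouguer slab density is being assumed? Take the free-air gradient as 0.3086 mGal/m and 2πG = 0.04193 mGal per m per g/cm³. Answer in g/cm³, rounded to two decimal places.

0.2305 = 0.3086 − 0.04193 × ρ
ρ = (0.3086 − 0.2305) / 0.04193 = 1.86 g/cm³

1.86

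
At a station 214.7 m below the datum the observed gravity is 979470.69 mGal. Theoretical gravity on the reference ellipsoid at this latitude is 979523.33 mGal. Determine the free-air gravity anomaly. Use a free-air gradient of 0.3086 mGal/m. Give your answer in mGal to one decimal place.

-118.9

Free-air correction = 0.3086 × -214.7 = -66.26 mGal
Free-air anomaly = 979470.69 − 979523.33 + (-66.26) = -118.90 mGal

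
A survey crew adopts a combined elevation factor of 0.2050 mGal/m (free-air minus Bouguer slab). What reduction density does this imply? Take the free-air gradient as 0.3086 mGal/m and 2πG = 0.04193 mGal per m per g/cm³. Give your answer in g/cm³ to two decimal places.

2.47

0.2050 = 0.3086 − 0.04193 × ρ
ρ = (0.3086 − 0.2050) / 0.04193 = 2.47 g/cm³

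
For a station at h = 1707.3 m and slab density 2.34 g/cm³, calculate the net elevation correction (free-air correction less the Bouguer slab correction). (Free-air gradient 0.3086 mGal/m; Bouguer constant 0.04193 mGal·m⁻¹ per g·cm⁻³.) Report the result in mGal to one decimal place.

359.4

Combined gradient = 0.3086 − 0.04193 × 2.34 = 0.2104838 mGal/m
Combined elevation correction = 0.2104838 × 1707.3 = 359.4 mGal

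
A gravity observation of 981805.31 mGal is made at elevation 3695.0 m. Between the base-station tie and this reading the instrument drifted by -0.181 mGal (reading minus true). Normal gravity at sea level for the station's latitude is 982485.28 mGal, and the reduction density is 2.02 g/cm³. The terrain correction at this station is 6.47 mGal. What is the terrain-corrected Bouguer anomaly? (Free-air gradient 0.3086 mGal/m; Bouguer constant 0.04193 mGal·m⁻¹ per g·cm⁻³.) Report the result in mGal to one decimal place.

Drift-corrected reading = 981805.31 − (-0.181) = 981805.491 mGal
Free-air correction = 0.3086 × 3695.0 = 1140.28 mGal
Free-air anomaly = 981805.491 − 982485.28 + (1140.28) = 460.491 mGal
Bouguer slab correction = 0.04193 × 2.02 × 3695.0 = 312.96 mGal
Simple Bouguer anomaly = 460.491 − (312.96) = 147.531 mGal
Complete Bouguer anomaly = 147.531 + 6.47 = 154.001 mGal

154.0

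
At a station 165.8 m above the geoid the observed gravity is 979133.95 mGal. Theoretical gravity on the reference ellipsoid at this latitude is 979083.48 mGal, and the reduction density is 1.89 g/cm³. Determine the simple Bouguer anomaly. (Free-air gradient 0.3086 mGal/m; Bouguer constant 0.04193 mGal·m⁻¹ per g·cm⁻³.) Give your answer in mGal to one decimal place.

Free-air correction = 0.3086 × 165.8 = 51.17 mGal
Free-air anomaly = 979133.95 − 979083.48 + (51.17) = 101.64 mGal
Bouguer slab correction = 0.04193 × 1.89 × 165.8 = 13.14 mGal
Simple Bouguer anomaly = 101.64 − (13.14) = 88.50 mGal

88.5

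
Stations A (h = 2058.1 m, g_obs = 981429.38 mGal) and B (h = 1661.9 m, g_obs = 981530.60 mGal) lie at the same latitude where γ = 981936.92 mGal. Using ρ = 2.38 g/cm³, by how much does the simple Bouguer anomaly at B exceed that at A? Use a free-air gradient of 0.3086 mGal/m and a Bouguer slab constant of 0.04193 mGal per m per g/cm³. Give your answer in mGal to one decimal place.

18.5

Δg_SB(A) = 981429.38 − 981936.92 + 0.3086×2058.1 − 0.04193×2.38×2058.1 = -77.80 mGal
Δg_SB(B) = 981530.60 − 981936.92 + 0.3086×1661.9 − 0.04193×2.38×1661.9 = -59.30 mGal
Difference = -59.30 − (-77.80) = 18.50 mGal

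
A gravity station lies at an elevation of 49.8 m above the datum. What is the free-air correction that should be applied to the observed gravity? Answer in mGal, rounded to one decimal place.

Free-air correction = 0.3086 × 49.8 = 15.4 mGal

15.4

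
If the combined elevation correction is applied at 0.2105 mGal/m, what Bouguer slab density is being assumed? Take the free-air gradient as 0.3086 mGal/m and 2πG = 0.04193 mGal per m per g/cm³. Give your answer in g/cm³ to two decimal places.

0.2105 = 0.3086 − 0.04193 × ρ
ρ = (0.3086 − 0.2105) / 0.04193 = 2.34 g/cm³

2.34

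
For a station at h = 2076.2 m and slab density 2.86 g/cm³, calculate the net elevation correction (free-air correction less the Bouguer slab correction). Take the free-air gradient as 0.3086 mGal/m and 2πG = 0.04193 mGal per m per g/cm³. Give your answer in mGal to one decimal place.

Combined gradient = 0.3086 − 0.04193 × 2.86 = 0.1886802 mGal/m
Combined elevation correction = 0.1886802 × 2076.2 = 391.7 mGal

391.7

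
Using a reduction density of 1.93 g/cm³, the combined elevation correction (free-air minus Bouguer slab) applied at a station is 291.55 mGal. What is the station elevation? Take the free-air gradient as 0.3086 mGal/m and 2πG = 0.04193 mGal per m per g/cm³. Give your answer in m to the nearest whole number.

Combined gradient = 0.3086 − 0.04193 × 1.93 = 0.2276751 mGal/m
h = 291.55 / 0.2276751 = 1280.55 m

1281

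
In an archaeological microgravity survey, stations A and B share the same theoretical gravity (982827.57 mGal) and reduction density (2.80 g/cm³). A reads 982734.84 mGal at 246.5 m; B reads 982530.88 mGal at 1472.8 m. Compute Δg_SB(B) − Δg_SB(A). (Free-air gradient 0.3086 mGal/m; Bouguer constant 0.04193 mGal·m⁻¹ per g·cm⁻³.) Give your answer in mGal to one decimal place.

Δg_SB(A) = 982734.84 − 982827.57 + 0.3086×246.5 − 0.04193×2.80×246.5 = -45.60 mGal
Δg_SB(B) = 982530.88 − 982827.57 + 0.3086×1472.8 − 0.04193×2.80×1472.8 = -15.10 mGal
Difference = -15.10 − (-45.60) = 30.50 mGal

30.5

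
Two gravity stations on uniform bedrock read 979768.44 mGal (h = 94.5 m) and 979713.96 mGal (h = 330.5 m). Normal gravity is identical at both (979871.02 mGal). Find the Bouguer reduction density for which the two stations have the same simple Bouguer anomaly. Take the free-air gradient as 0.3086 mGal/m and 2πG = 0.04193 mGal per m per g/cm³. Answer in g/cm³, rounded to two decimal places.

Δg_obs = 979713.96 − 979768.44 = -54.48 mGal over Δh = 330.5 − 94.5 = 236.0 m
Equal Bouguer anomalies ⇒ Δg_obs + (0.3086 − 0.04193ρ)·Δh = 0
0.3086 − 0.04193ρ = −Δg_obs/Δh = 0.23085
ρ = (0.3086 − 0.23085) / 0.04193 = 1.85 g/cm³

1.85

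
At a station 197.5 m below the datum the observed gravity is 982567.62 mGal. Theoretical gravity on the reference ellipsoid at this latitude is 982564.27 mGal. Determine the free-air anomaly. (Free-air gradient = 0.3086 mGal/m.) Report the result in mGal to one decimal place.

-57.6

Free-air correction = 0.3086 × -197.5 = -60.95 mGal
Free-air anomaly = 982567.62 − 982564.27 + (-60.95) = -57.60 mGal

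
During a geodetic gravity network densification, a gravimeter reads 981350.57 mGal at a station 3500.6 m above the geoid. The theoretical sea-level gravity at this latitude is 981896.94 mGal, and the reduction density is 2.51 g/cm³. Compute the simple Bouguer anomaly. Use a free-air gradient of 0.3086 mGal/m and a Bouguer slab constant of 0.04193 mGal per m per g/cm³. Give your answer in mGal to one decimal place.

165.5

Free-air correction = 0.3086 × 3500.6 = 1080.29 mGal
Free-air anomaly = 981350.57 − 981896.94 + (1080.29) = 533.92 mGal
Bouguer slab correction = 0.04193 × 2.51 × 3500.6 = 368.42 mGal
Simple Bouguer anomaly = 533.92 − (368.42) = 165.50 mGal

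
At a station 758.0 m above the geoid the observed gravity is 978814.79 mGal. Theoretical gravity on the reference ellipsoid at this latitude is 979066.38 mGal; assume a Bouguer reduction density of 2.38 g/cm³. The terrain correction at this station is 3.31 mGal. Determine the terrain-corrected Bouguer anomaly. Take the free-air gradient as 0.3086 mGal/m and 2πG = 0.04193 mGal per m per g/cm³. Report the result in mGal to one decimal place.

Free-air correction = 0.3086 × 758.0 = 233.92 mGal
Free-air anomaly = 978814.79 − 979066.38 + (233.92) = -17.67 mGal
Bouguer slab correction = 0.04193 × 2.38 × 758.0 = 75.64 mGal
Simple Bouguer anomaly = -17.67 − (75.64) = -93.31 mGal
Complete Bouguer anomaly = -93.31 + 3.31 = -90.00 mGal

-90.0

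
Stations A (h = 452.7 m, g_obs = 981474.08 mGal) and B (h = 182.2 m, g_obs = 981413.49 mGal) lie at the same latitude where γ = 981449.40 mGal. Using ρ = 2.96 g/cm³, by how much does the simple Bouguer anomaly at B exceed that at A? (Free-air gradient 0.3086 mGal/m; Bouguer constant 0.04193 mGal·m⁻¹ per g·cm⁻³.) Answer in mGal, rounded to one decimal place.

-110.5

Δg_SB(A) = 981474.08 − 981449.40 + 0.3086×452.7 − 0.04193×2.96×452.7 = 108.20 mGal
Δg_SB(B) = 981413.49 − 981449.40 + 0.3086×182.2 − 0.04193×2.96×182.2 = -2.30 mGal
Difference = -2.30 − (108.20) = -110.50 mGal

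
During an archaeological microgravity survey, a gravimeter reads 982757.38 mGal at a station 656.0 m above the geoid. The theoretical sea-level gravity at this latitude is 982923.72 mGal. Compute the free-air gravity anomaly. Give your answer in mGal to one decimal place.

Free-air correction = 0.3086 × 656.0 = 202.44 mGal
Free-air anomaly = 982757.38 − 982923.72 + (202.44) = 36.10 mGal

36.1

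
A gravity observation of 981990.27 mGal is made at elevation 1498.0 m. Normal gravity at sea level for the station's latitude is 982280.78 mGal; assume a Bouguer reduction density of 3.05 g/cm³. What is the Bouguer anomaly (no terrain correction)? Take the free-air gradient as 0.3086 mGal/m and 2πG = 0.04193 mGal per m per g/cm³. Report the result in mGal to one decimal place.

-19.8

Free-air correction = 0.3086 × 1498.0 = 462.28 mGal
Free-air anomaly = 981990.27 − 982280.78 + (462.28) = 171.77 mGal
Bouguer slab correction = 0.04193 × 3.05 × 1498.0 = 191.57 mGal
Simple Bouguer anomaly = 171.77 − (191.57) = -19.80 mGal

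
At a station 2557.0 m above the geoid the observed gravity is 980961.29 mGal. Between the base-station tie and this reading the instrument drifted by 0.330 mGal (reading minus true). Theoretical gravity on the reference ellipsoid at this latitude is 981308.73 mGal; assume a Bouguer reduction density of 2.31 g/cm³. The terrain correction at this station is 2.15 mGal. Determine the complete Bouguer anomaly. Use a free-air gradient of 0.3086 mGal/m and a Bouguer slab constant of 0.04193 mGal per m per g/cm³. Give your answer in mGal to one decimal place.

Drift-corrected reading = 980961.29 − (0.330) = 980960.960 mGal
Free-air correction = 0.3086 × 2557.0 = 789.09 mGal
Free-air anomaly = 980960.960 − 981308.73 + (789.09) = 441.320 mGal
Bouguer slab correction = 0.04193 × 2.31 × 2557.0 = 247.67 mGal
Simple Bouguer anomaly = 441.320 − (247.67) = 193.650 mGal
Complete Bouguer anomaly = 193.650 + 2.15 = 195.800 mGal

195.8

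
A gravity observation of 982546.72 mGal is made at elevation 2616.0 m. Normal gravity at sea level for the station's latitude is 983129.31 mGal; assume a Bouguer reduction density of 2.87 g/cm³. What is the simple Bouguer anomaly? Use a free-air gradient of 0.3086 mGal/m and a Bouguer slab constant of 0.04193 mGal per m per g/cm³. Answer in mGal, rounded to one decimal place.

-90.1

Free-air correction = 0.3086 × 2616.0 = 807.30 mGal
Free-air anomaly = 982546.72 − 983129.31 + (807.30) = 224.71 mGal
Bouguer slab correction = 0.04193 × 2.87 × 2616.0 = 314.81 mGal
Simple Bouguer anomaly = 224.71 − (314.81) = -90.10 mGal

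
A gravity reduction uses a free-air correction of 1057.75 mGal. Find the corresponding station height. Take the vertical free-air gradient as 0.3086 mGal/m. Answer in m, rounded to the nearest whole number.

3428

h = 1057.75 / 0.3086 = 3427.58 m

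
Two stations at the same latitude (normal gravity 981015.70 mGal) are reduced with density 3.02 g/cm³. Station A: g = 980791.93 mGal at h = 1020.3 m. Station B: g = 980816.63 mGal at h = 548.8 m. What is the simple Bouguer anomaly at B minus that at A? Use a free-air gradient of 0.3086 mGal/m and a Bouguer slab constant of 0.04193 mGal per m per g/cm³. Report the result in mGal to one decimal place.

Δg_SB(A) = 980791.93 − 981015.70 + 0.3086×1020.3 − 0.04193×3.02×1020.3 = -38.10 mGal
Δg_SB(B) = 980816.63 − 981015.70 + 0.3086×548.8 − 0.04193×3.02×548.8 = -99.20 mGal
Difference = -99.20 − (-38.10) = -61.10 mGal

-61.1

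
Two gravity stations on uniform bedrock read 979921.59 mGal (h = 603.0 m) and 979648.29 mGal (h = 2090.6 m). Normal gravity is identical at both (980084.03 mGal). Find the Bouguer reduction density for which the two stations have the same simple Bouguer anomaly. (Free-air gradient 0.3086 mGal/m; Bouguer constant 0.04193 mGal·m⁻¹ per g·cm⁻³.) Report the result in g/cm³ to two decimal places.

Δg_obs = 979648.29 − 979921.59 = -273.30 mGal over Δh = 2090.6 − 603.0 = 1487.6 m
Equal Bouguer anomalies ⇒ Δg_obs + (0.3086 − 0.04193ρ)·Δh = 0
0.3086 − 0.04193ρ = −Δg_obs/Δh = 0.18372
ρ = (0.3086 − 0.18372) / 0.04193 = 2.98 g/cm³

2.98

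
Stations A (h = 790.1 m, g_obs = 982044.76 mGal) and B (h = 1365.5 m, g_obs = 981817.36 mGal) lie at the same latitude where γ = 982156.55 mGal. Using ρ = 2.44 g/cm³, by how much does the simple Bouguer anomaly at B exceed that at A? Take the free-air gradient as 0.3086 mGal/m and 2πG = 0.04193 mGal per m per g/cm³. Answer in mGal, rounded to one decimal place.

Δg_SB(A) = 982044.76 − 982156.55 + 0.3086×790.1 − 0.04193×2.44×790.1 = 51.20 mGal
Δg_SB(B) = 981817.36 − 982156.55 + 0.3086×1365.5 − 0.04193×2.44×1365.5 = -57.50 mGal
Difference = -57.50 − (51.20) = -108.70 mGal

-108.7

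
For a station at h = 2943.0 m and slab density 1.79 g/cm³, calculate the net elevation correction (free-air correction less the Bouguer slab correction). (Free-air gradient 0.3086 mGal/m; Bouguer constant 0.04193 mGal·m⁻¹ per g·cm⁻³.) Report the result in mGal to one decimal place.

Combined gradient = 0.3086 − 0.04193 × 1.79 = 0.2335453 mGal/m
Combined elevation correction = 0.2335453 × 2943.0 = 687.3 mGal

687.3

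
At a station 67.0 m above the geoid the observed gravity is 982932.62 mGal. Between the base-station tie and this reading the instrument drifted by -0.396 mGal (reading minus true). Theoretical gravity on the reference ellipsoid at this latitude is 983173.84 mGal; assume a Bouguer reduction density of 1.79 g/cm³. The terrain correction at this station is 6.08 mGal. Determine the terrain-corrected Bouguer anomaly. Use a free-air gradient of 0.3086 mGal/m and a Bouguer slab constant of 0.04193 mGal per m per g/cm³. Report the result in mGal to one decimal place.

-219.1

Drift-corrected reading = 982932.62 − (-0.396) = 982933.016 mGal
Free-air correction = 0.3086 × 67.0 = 20.68 mGal
Free-air anomaly = 982933.016 − 983173.84 + (20.68) = -220.144 mGal
Bouguer slab correction = 0.04193 × 1.79 × 67.0 = 5.03 mGal
Simple Bouguer anomaly = -220.144 − (5.03) = -225.174 mGal
Complete Bouguer anomaly = -225.174 + 6.08 = -219.094 mGal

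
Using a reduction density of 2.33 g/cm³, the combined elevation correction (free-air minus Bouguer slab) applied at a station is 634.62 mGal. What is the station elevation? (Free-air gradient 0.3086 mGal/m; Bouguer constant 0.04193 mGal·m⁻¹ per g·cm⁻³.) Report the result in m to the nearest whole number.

3009

Combined gradient = 0.3086 − 0.04193 × 2.33 = 0.2109031 mGal/m
h = 634.62 / 0.2109031 = 3009.06 m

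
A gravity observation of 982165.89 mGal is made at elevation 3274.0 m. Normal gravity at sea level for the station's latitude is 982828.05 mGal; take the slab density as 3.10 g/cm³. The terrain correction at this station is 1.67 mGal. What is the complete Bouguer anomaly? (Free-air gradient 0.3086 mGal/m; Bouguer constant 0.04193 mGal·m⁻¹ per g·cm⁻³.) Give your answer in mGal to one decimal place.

Free-air correction = 0.3086 × 3274.0 = 1010.36 mGal
Free-air anomaly = 982165.89 − 982828.05 + (1010.36) = 348.20 mGal
Bouguer slab correction = 0.04193 × 3.10 × 3274.0 = 425.56 mGal
Simple Bouguer anomaly = 348.20 − (425.56) = -77.36 mGal
Complete Bouguer anomaly = -77.36 + 1.67 = -75.69 mGal

-75.7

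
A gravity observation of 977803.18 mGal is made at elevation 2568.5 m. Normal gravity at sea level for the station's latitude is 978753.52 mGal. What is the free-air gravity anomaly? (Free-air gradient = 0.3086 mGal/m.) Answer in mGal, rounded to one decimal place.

Free-air correction = 0.3086 × 2568.5 = 792.64 mGal
Free-air anomaly = 977803.18 − 978753.52 + (792.64) = -157.70 mGal

-157.7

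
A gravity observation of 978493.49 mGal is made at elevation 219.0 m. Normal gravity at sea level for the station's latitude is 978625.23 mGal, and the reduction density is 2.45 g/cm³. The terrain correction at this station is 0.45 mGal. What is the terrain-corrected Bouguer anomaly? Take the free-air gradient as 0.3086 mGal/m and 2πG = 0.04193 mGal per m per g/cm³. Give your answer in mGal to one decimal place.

Free-air correction = 0.3086 × 219.0 = 67.58 mGal
Free-air anomaly = 978493.49 − 978625.23 + (67.58) = -64.16 mGal
Bouguer slab correction = 0.04193 × 2.45 × 219.0 = 22.50 mGal
Simple Bouguer anomaly = -64.16 − (22.50) = -86.66 mGal
Complete Bouguer anomaly = -86.66 + 0.45 = -86.21 mGal

-86.2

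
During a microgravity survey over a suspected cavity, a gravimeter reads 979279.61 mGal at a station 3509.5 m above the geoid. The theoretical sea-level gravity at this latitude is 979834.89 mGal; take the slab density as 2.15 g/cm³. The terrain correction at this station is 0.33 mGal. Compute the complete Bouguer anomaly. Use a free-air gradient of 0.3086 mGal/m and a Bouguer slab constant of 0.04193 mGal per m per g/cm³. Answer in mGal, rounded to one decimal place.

Free-air correction = 0.3086 × 3509.5 = 1083.03 mGal
Free-air anomaly = 979279.61 − 979834.89 + (1083.03) = 527.75 mGal
Bouguer slab correction = 0.04193 × 2.15 × 3509.5 = 316.38 mGal
Simple Bouguer anomaly = 527.75 − (316.38) = 211.37 mGal
Complete Bouguer anomaly = 211.37 + 0.33 = 211.70 mGal

211.7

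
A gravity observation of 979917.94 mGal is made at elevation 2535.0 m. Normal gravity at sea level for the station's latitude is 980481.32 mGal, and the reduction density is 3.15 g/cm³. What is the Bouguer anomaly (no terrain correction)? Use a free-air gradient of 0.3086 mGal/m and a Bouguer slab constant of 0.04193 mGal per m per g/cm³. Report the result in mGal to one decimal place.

-115.9

Free-air correction = 0.3086 × 2535.0 = 782.30 mGal
Free-air anomaly = 979917.94 − 980481.32 + (782.30) = 218.92 mGal
Bouguer slab correction = 0.04193 × 3.15 × 2535.0 = 334.82 mGal
Simple Bouguer anomaly = 218.92 − (334.82) = -115.90 mGal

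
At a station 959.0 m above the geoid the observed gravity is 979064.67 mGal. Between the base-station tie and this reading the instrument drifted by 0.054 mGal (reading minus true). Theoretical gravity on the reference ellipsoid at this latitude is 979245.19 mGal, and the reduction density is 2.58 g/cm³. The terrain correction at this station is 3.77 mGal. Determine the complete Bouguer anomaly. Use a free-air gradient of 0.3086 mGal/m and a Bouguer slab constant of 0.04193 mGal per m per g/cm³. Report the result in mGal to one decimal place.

Drift-corrected reading = 979064.67 − (0.054) = 979064.616 mGal
Free-air correction = 0.3086 × 959.0 = 295.95 mGal
Free-air anomaly = 979064.616 − 979245.19 + (295.95) = 115.376 mGal
Bouguer slab correction = 0.04193 × 2.58 × 959.0 = 103.74 mGal
Simple Bouguer anomaly = 115.376 − (103.74) = 11.636 mGal
Complete Bouguer anomaly = 11.636 + 3.77 = 15.406 mGal

15.4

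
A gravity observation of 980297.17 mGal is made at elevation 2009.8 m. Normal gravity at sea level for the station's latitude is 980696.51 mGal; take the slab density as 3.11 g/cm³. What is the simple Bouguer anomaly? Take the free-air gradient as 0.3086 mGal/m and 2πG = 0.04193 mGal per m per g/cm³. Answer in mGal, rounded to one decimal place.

-41.2

Free-air correction = 0.3086 × 2009.8 = 620.22 mGal
Free-air anomaly = 980297.17 − 980696.51 + (620.22) = 220.88 mGal
Bouguer slab correction = 0.04193 × 3.11 × 2009.8 = 262.08 mGal
Simple Bouguer anomaly = 220.88 − (262.08) = -41.20 mGal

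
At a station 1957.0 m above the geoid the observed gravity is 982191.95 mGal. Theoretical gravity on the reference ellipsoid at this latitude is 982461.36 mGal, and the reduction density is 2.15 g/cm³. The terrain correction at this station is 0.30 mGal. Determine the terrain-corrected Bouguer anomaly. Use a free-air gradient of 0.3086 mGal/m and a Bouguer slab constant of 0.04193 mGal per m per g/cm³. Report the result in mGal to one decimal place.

Free-air correction = 0.3086 × 1957.0 = 603.93 mGal
Free-air anomaly = 982191.95 − 982461.36 + (603.93) = 334.52 mGal
Bouguer slab correction = 0.04193 × 2.15 × 1957.0 = 176.42 mGal
Simple Bouguer anomaly = 334.52 − (176.42) = 158.10 mGal
Complete Bouguer anomaly = 158.10 + 0.30 = 158.40 mGal

158.4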